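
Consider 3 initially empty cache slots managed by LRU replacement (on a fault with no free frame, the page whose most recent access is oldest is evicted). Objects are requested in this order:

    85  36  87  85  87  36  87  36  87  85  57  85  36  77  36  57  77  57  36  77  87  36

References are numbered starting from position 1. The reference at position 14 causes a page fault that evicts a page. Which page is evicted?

pos 1: 85: fault, frames [85]
pos 2: 36: fault, frames [85, 36]
pos 3: 87: fault, frames [85, 36, 87]
pos 4: 85: hit
pos 5: 87: hit
pos 6: 36: hit
pos 7: 87: hit
pos 8: 36: hit
pos 9: 87: hit
pos 10: 85: hit
pos 11: 57: fault, evict 36, frames [87, 85, 57]
pos 12: 85: hit
pos 13: 36: fault, evict 87, frames [57, 85, 36]
pos 14: 77: fault, evict 57, frames [85, 36, 77]
At position 14, page 57 is evicted.

57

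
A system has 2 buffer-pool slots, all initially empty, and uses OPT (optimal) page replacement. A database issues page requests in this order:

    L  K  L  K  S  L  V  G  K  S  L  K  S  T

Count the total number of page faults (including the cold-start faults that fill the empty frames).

9

L -> fault, frames {L}
K -> fault, frames {L,K}
L -> hit
K -> hit
S -> fault, evict K, frames {L,S}
L -> hit
V -> fault, evict L, frames {S,V}
G -> fault, evict V, frames {S,G}
K -> fault, evict G, frames {S,K}
S -> hit
L -> fault, evict S, frames {K,L}
K -> hit
S -> fault, evict L, frames {K,S}
T -> fault, evict S, frames {K,T}
Page faults: 9.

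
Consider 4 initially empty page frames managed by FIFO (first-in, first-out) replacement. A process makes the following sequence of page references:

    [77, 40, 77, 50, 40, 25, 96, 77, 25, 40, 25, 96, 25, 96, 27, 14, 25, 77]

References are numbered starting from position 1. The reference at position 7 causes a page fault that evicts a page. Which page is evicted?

pos 1: 77 → fault, frames {77}
pos 2: 40 → fault, frames {77,40}
pos 3: 77 → hit
pos 4: 50 → fault, frames {77,40,50}
pos 5: 40 → hit
pos 6: 25 → fault, frames {77,40,50,25}
pos 7: 96 → fault, evict 77, frames {40,50,25,96}
At position 7, page 77 is evicted.

77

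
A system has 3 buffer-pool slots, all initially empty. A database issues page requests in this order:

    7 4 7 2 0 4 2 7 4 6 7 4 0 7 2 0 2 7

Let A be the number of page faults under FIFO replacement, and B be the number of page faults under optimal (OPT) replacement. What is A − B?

2

Under FIFO: F F . F F . . F F F . . F F F . . . → 10 faults.
Under OPT: F F . F F . . F . F . . F . F . . . → 8 faults.
A − B = 10 − 8 = 2.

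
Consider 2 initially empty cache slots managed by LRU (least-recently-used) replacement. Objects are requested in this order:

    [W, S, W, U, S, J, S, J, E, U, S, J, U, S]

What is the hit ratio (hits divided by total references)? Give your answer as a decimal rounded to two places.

0.21

W: fault, frames [W]
S: fault, frames [W, S]
W: hit
U: fault, evict S, frames [W, U]
S: fault, evict W, frames [U, S]
J: fault, evict U, frames [S, J]
S: hit
J: hit
E: fault, evict S, frames [J, E]
U: fault, evict J, frames [E, U]
S: fault, evict E, frames [U, S]
J: fault, evict U, frames [S, J]
U: fault, evict S, frames [J, U]
S: fault, evict J, frames [U, S]
Hits: 3 of 14 references → 3/14 = 0.2143.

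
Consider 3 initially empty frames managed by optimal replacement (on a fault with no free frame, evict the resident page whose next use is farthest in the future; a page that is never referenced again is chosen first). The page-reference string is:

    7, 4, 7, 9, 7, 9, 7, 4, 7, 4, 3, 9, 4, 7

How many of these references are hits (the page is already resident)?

9

7 -> miss, frames (7)
4 -> miss, frames (7 4)
7 -> hit
9 -> miss, frames (7 4 9)
7 -> hit
9 -> hit
7 -> hit
4 -> hit
7 -> hit
4 -> hit
3 -> miss, evict 7, frames (4 9 3)
9 -> hit
4 -> hit
7 -> miss, evict 3, frames (4 9 7)
Hits: 9.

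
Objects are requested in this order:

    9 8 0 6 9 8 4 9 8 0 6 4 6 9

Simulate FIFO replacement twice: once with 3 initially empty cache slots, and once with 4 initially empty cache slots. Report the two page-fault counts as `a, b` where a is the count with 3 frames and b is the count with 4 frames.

3 frames: F F F F F F F . . F F . . F → 10 faults.
4 frames: F F F F . . F F F F F F . F → 11 faults.
11 > 10: adding a frame increased faults — Belady's anomaly.

10, 11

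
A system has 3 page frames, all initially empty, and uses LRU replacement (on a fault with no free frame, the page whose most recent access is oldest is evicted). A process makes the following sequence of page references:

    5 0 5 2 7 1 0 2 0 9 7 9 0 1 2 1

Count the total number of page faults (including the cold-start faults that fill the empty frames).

11

5 → miss, frames {5}
0 → miss, frames {5,0}
5 → hit
2 → miss, frames {0,5,2}
7 → miss, evict 0, frames {5,2,7}
1 → miss, evict 5, frames {2,7,1}
0 → miss, evict 2, frames {7,1,0}
2 → miss, evict 7, frames {1,0,2}
0 → hit
9 → miss, evict 1, frames {2,0,9}
7 → miss, evict 2, frames {0,9,7}
9 → hit
0 → hit
1 → miss, evict 7, frames {9,0,1}
2 → miss, evict 9, frames {0,1,2}
1 → hit
Page faults: 11.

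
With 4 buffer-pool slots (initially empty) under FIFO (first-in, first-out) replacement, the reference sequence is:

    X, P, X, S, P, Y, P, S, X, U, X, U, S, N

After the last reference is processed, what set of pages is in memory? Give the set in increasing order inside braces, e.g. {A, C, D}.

{N, U, X, Y}

X -> fault, frames {X}
P -> fault, frames {X,P}
X -> hit
S -> fault, frames {X,P,S}
P -> hit
Y -> fault, frames {X,P,S,Y}
P -> hit
S -> hit
X -> hit
U -> fault, evict X, frames {P,S,Y,U}
X -> fault, evict P, frames {S,Y,U,X}
U -> hit
S -> hit
N -> fault, evict S, frames {Y,U,X,N}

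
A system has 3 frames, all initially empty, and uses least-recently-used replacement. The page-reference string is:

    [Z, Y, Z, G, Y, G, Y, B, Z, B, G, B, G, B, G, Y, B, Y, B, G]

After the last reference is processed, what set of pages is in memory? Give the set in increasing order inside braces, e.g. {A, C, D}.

Z -> fault, frames {Z}
Y -> fault, frames {Z,Y}
Z -> hit
G -> fault, frames {Y,Z,G}
Y -> hit
G -> hit
Y -> hit
B -> fault, evict Z, frames {G,Y,B}
Z -> fault, evict G, frames {Y,B,Z}
B -> hit
G -> fault, evict Y, frames {Z,B,G}
B -> hit
G -> hit
B -> hit
G -> hit
Y -> fault, evict Z, frames {B,G,Y}
B -> hit
Y -> hit
B -> hit
G -> hit

{B, G, Y}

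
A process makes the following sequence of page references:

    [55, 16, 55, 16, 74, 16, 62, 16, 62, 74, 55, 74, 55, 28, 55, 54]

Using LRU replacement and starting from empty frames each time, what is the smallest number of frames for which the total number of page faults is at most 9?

2

f=1: 16 faults
f=2: 8 faults
f=3: 7 faults
f=4: 6 faults
f=5: 6 faults
f=6: 6 faults
Smallest f with faults ≤ 9 is 2.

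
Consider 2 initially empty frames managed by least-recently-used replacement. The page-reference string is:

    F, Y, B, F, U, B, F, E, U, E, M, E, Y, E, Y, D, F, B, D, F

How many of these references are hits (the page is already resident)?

F → miss, frames (F)
Y → miss, frames (F Y)
B → miss, evict F, frames (Y B)
F → miss, evict Y, frames (B F)
U → miss, evict B, frames (F U)
B → miss, evict F, frames (U B)
F → miss, evict U, frames (B F)
E → miss, evict B, frames (F E)
U → miss, evict F, frames (E U)
E → hit
M → miss, evict U, frames (E M)
E → hit
Y → miss, evict M, frames (E Y)
E → hit
Y → hit
D → miss, evict E, frames (Y D)
F → miss, evict Y, frames (D F)
B → miss, evict D, frames (F B)
D → miss, evict F, frames (B D)
F → miss, evict B, frames (D F)
Hits: 4.

4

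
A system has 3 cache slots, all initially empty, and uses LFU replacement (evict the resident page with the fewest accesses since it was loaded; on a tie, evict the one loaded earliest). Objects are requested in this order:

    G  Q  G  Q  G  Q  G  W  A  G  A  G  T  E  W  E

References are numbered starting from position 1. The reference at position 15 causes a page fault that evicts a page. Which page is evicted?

pos 1: G -> miss, frames (G)
pos 2: Q -> miss, frames (G Q)
pos 3: G -> hit
pos 4: Q -> hit
pos 5: G -> hit
pos 6: Q -> hit
pos 7: G -> hit
pos 8: W -> miss, frames (G Q W)
pos 9: A -> miss, evict W, frames (G Q A)
pos 10: G -> hit
pos 11: A -> hit
pos 12: G -> hit
pos 13: T -> miss, evict A, frames (G Q T)
pos 14: E -> miss, evict T, frames (G Q E)
pos 15: W -> miss, evict E, frames (G Q W)
At position 15, page E is evicted.

E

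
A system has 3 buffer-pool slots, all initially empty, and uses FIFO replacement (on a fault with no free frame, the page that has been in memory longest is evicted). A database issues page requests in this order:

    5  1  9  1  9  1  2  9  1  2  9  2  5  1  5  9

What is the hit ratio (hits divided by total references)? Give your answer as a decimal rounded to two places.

0.56

5: miss, frames (5)
1: miss, frames (5 1)
9: miss, frames (5 1 9)
1: hit
9: hit
1: hit
2: miss, evict 5, frames (1 9 2)
9: hit
1: hit
2: hit
9: hit
2: hit
5: miss, evict 1, frames (9 2 5)
1: miss, evict 9, frames (2 5 1)
5: hit
9: miss, evict 2, frames (5 1 9)
Hits: 9 of 16 references → 9/16 = 0.5625.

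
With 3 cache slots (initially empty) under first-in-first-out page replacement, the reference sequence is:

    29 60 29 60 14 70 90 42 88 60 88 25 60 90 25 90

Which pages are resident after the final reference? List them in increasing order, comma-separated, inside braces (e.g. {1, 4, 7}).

29 → miss, frames {29}
60 → miss, frames {29,60}
29 → hit
60 → hit
14 → miss, frames {29,60,14}
70 → miss, evict 29, frames {60,14,70}
90 → miss, evict 60, frames {14,70,90}
42 → miss, evict 14, frames {70,90,42}
88 → miss, evict 70, frames {90,42,88}
60 → miss, evict 90, frames {42,88,60}
88 → hit
25 → miss, evict 42, frames {88,60,25}
60 → hit
90 → miss, evict 88, frames {60,25,90}
25 → hit
90 → hit

{25, 60, 90}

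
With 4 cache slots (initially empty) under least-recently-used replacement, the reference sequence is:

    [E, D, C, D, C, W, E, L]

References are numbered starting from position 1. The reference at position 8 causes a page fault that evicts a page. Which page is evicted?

pos 1: E -> fault, frames [E]
pos 2: D -> fault, frames [E, D]
pos 3: C -> fault, frames [E, D, C]
pos 4: D -> hit
pos 5: C -> hit
pos 6: W -> fault, frames [E, D, C, W]
pos 7: E -> hit
pos 8: L -> fault, evict D, frames [C, W, E, L]
At position 8, page D is evicted.

D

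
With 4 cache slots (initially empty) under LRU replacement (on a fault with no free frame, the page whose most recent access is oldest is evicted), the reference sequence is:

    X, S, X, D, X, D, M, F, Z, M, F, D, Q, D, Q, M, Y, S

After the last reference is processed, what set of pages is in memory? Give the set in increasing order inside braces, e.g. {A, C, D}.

X → fault, frames (X)
S → fault, frames (X S)
X → hit
D → fault, frames (S X D)
X → hit
D → hit
M → fault, frames (S X D M)
F → fault, evict S, frames (X D M F)
Z → fault, evict X, frames (D M F Z)
M → hit
F → hit
D → hit
Q → fault, evict Z, frames (M F D Q)
D → hit
Q → hit
M → hit
Y → fault, evict F, frames (D Q M Y)
S → fault, evict D, frames (Q M Y S)

{M, Q, S, Y}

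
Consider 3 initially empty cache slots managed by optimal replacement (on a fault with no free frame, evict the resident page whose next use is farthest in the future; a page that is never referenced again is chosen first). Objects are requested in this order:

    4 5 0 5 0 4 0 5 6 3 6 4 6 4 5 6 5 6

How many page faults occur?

4 -> fault, frames {4}
5 -> fault, frames {4,5}
0 -> fault, frames {4,5,0}
5 -> hit
0 -> hit
4 -> hit
0 -> hit
5 -> hit
6 -> fault, evict 0, frames {4,5,6}
3 -> fault, evict 5, frames {4,6,3}
6 -> hit
4 -> hit
6 -> hit
4 -> hit
5 -> fault, evict 3, frames {4,6,5}
6 -> hit
5 -> hit
6 -> hit
Page faults: 6.

6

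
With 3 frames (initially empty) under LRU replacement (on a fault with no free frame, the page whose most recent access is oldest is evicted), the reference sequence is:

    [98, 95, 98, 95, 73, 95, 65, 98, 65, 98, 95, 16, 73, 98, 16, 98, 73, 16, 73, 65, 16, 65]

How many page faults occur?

9

98 → miss, frames {98}
95 → miss, frames {98,95}
98 → hit
95 → hit
73 → miss, frames {98,95,73}
95 → hit
65 → miss, evict 98, frames {73,95,65}
98 → miss, evict 73, frames {95,65,98}
65 → hit
98 → hit
95 → hit
16 → miss, evict 65, frames {98,95,16}
73 → miss, evict 98, frames {95,16,73}
98 → miss, evict 95, frames {16,73,98}
16 → hit
98 → hit
73 → hit
16 → hit
73 → hit
65 → miss, evict 98, frames {16,73,65}
16 → hit
65 → hit
Page faults: 9.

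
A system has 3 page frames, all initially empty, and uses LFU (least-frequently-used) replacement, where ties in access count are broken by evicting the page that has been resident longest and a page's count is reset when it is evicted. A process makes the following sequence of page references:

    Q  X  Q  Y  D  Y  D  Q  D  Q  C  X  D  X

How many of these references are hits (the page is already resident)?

8

Q → miss, frames [Q]
X → miss, frames [Q, X]
Q → hit
Y → miss, frames [Q, X, Y]
D → miss, evict X, frames [Q, Y, D]
Y → hit
D → hit
Q → hit
D → hit
Q → hit
C → miss, evict Y, frames [Q, D, C]
X → miss, evict C, frames [Q, D, X]
D → hit
X → hit
Hits: 8.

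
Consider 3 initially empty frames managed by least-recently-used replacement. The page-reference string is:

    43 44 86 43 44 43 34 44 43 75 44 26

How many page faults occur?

6

43: miss, frames {43}
44: miss, frames {43,44}
86: miss, frames {43,44,86}
43: hit
44: hit
43: hit
34: miss, evict 86, frames {44,43,34}
44: hit
43: hit
75: miss, evict 34, frames {44,43,75}
44: hit
26: miss, evict 43, frames {75,44,26}
Page faults: 6.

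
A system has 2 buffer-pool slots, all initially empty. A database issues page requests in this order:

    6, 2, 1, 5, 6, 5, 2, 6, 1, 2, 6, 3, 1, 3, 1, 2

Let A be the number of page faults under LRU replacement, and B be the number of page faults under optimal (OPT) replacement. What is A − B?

Under LRU: F F F F F . F F F F F F F . . F → 13 faults.
Under OPT: F F F F . . F . F . F F . . . F → 9 faults.
A − B = 13 − 9 = 4.

4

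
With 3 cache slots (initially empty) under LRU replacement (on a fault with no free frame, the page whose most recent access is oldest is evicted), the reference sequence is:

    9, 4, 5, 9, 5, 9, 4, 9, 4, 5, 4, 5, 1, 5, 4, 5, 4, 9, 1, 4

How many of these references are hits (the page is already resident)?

14

9 -> fault, frames (9)
4 -> fault, frames (9 4)
5 -> fault, frames (9 4 5)
9 -> hit
5 -> hit
9 -> hit
4 -> hit
9 -> hit
4 -> hit
5 -> hit
4 -> hit
5 -> hit
1 -> fault, evict 9, frames (4 5 1)
5 -> hit
4 -> hit
5 -> hit
4 -> hit
9 -> fault, evict 1, frames (5 4 9)
1 -> fault, evict 5, frames (4 9 1)
4 -> hit
Hits: 14.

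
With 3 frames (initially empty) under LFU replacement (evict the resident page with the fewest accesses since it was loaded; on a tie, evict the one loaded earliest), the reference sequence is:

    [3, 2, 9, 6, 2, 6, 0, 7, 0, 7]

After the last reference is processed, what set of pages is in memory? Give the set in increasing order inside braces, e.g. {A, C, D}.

{2, 6, 7}

3 → fault, frames (3)
2 → fault, frames (3 2)
9 → fault, frames (3 2 9)
6 → fault, evict 3, frames (2 9 6)
2 → hit
6 → hit
0 → fault, evict 9, frames (2 6 0)
7 → fault, evict 0, frames (2 6 7)
0 → fault, evict 7, frames (2 6 0)
7 → fault, evict 0, frames (2 6 7)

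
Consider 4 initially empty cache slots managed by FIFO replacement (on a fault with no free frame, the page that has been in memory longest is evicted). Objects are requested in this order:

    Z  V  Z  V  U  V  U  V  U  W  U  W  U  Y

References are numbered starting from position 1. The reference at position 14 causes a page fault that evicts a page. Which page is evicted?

Z

pos 1: Z → miss, frames (Z)
pos 2: V → miss, frames (Z V)
pos 3: Z → hit
pos 4: V → hit
pos 5: U → miss, frames (Z V U)
pos 6: V → hit
pos 7: U → hit
pos 8: V → hit
pos 9: U → hit
pos 10: W → miss, frames (Z V U W)
pos 11: U → hit
pos 12: W → hit
pos 13: U → hit
pos 14: Y → miss, evict Z, frames (V U W Y)
At position 14, page Z is evicted.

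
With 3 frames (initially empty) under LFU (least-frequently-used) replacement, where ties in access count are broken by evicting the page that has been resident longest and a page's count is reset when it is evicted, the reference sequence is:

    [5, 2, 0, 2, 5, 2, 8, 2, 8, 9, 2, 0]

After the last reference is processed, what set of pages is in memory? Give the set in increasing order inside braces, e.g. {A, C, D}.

{0, 2, 8}

5: fault, frames (5)
2: fault, frames (5 2)
0: fault, frames (5 2 0)
2: hit
5: hit
2: hit
8: fault, evict 0, frames (5 2 8)
2: hit
8: hit
9: fault, evict 5, frames (2 8 9)
2: hit
0: fault, evict 9, frames (2 8 0)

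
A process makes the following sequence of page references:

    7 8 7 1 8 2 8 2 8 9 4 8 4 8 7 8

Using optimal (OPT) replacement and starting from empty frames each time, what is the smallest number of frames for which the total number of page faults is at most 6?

3

f=1: 16 faults
f=2: 7 faults
f=3: 6 faults
f=4: 6 faults
f=5: 6 faults
f=6: 6 faults
Smallest f with faults ≤ 6 is 3.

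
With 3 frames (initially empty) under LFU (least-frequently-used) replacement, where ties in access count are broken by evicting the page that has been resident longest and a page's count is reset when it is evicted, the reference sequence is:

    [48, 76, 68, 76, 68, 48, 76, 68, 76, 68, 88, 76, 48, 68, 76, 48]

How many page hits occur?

48 -> miss, frames {48}
76 -> miss, frames {48,76}
68 -> miss, frames {48,76,68}
76 -> hit
68 -> hit
48 -> hit
76 -> hit
68 -> hit
76 -> hit
68 -> hit
88 -> miss, evict 48, frames {76,68,88}
76 -> hit
48 -> miss, evict 88, frames {76,68,48}
68 -> hit
76 -> hit
48 -> hit
Hits: 11.

11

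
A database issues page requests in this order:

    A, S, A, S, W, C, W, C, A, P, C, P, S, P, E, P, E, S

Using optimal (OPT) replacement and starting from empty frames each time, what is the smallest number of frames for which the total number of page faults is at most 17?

f=1: 18 faults
f=2: 9 faults
f=3: 7 faults
f=4: 6 faults
f=5: 6 faults
f=6: 6 faults
Smallest f with faults ≤ 17 is 2.

2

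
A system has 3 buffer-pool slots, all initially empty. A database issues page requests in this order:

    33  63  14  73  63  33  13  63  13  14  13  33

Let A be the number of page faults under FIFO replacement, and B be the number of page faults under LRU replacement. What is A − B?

Under FIFO: F F F F . F F F . F . F → 9 faults.
Under LRU: F F F F . F F . . F . F → 8 faults.
A − B = 9 − 8 = 1.

1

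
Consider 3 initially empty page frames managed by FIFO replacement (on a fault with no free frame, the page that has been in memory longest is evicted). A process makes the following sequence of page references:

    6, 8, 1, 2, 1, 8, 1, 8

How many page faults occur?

6 → fault, frames [6]
8 → fault, frames [6, 8]
1 → fault, frames [6, 8, 1]
2 → fault, evict 6, frames [8, 1, 2]
1 → hit
8 → hit
1 → hit
8 → hit
Page faults: 4.

4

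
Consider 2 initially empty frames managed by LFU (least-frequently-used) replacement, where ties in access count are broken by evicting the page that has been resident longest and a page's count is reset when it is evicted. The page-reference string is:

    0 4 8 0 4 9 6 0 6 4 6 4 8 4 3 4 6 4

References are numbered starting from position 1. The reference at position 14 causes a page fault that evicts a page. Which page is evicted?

8

pos 1: 0: fault, frames {0}
pos 2: 4: fault, frames {0,4}
pos 3: 8: fault, evict 0, frames {4,8}
pos 4: 0: fault, evict 4, frames {8,0}
pos 5: 4: fault, evict 8, frames {0,4}
pos 6: 9: fault, evict 0, frames {4,9}
pos 7: 6: fault, evict 4, frames {9,6}
pos 8: 0: fault, evict 9, frames {6,0}
pos 9: 6: hit
pos 10: 4: fault, evict 0, frames {6,4}
pos 11: 6: hit
pos 12: 4: hit
pos 13: 8: fault, evict 4, frames {6,8}
pos 14: 4: fault, evict 8, frames {6,4}
At position 14, page 8 is evicted.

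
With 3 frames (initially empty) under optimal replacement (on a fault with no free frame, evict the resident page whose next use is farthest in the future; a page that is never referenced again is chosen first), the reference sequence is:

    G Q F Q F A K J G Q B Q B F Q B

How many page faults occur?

8

G → fault, frames {G}
Q → fault, frames {G,Q}
F → fault, frames {G,Q,F}
Q → hit
F → hit
A → fault, evict F, frames {G,Q,A}
K → fault, evict A, frames {G,Q,K}
J → fault, evict K, frames {G,Q,J}
G → hit
Q → hit
B → fault, evict J, frames {G,Q,B}
Q → hit
B → hit
F → fault, evict G, frames {Q,B,F}
Q → hit
B → hit
Page faults: 8.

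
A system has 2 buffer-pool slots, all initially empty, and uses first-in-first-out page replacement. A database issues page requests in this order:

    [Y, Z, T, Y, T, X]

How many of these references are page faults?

Y: fault, frames [Y]
Z: fault, frames [Y, Z]
T: fault, evict Y, frames [Z, T]
Y: fault, evict Z, frames [T, Y]
T: hit
X: fault, evict T, frames [Y, X]
Page faults: 5.

5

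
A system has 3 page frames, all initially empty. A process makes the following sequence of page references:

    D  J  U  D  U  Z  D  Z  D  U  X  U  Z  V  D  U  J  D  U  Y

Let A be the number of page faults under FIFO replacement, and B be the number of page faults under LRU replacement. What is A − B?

2

Under FIFO: F F F . . F F . . . F F F F F F F . . F → 13 faults.
Under LRU: F F F . . F . . . . F . F F F F F . . F → 11 faults.
A − B = 13 − 11 = 2.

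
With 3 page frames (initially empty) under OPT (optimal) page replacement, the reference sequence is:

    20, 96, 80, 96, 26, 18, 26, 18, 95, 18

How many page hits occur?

20: miss, frames (20)
96: miss, frames (20 96)
80: miss, frames (20 96 80)
96: hit
26: miss, evict 80, frames (20 96 26)
18: miss, evict 96, frames (20 26 18)
26: hit
18: hit
95: miss, evict 26, frames (20 18 95)
18: hit
Hits: 4.

4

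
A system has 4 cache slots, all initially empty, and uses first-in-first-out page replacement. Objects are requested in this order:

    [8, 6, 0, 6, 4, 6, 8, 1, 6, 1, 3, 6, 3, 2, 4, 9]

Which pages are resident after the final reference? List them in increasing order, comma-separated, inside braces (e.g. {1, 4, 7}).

8 → miss, frames {8}
6 → miss, frames {8,6}
0 → miss, frames {8,6,0}
6 → hit
4 → miss, frames {8,6,0,4}
6 → hit
8 → hit
1 → miss, evict 8, frames {6,0,4,1}
6 → hit
1 → hit
3 → miss, evict 6, frames {0,4,1,3}
6 → miss, evict 0, frames {4,1,3,6}
3 → hit
2 → miss, evict 4, frames {1,3,6,2}
4 → miss, evict 1, frames {3,6,2,4}
9 → miss, evict 3, frames {6,2,4,9}

{2, 4, 6, 9}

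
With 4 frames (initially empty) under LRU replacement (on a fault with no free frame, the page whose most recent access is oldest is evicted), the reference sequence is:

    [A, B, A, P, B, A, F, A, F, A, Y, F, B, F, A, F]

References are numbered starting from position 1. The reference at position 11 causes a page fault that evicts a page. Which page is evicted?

P

pos 1: A → fault, frames {A}
pos 2: B → fault, frames {A,B}
pos 3: A → hit
pos 4: P → fault, frames {B,A,P}
pos 5: B → hit
pos 6: A → hit
pos 7: F → fault, frames {P,B,A,F}
pos 8: A → hit
pos 9: F → hit
pos 10: A → hit
pos 11: Y → fault, evict P, frames {B,F,A,Y}
At position 11, page P is evicted.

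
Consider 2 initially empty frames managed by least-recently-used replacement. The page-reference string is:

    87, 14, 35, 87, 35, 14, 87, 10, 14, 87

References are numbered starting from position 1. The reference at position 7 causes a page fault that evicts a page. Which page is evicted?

pos 1: 87: miss, frames {87}
pos 2: 14: miss, frames {87,14}
pos 3: 35: miss, evict 87, frames {14,35}
pos 4: 87: miss, evict 14, frames {35,87}
pos 5: 35: hit
pos 6: 14: miss, evict 87, frames {35,14}
pos 7: 87: miss, evict 35, frames {14,87}
At position 7, page 35 is evicted.

35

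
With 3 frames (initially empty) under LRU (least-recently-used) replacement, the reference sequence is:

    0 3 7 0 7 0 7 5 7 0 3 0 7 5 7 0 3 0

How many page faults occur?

7

0 -> fault, frames {0}
3 -> fault, frames {0,3}
7 -> fault, frames {0,3,7}
0 -> hit
7 -> hit
0 -> hit
7 -> hit
5 -> fault, evict 3, frames {0,7,5}
7 -> hit
0 -> hit
3 -> fault, evict 5, frames {7,0,3}
0 -> hit
7 -> hit
5 -> fault, evict 3, frames {0,7,5}
7 -> hit
0 -> hit
3 -> fault, evict 5, frames {7,0,3}
0 -> hit
Page faults: 7.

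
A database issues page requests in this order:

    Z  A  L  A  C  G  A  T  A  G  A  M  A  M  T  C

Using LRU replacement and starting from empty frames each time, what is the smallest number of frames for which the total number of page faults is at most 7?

5

f=1: 16 faults
f=2: 11 faults
f=3: 9 faults
f=4: 8 faults
f=5: 7 faults
f=6: 7 faults
f=7: 7 faults
Smallest f with faults ≤ 7 is 5.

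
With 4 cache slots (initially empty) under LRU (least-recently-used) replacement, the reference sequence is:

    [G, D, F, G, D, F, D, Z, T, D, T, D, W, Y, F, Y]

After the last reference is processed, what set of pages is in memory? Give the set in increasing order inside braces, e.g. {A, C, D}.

G → miss, frames (G)
D → miss, frames (G D)
F → miss, frames (G D F)
G → hit
D → hit
F → hit
D → hit
Z → miss, frames (G F D Z)
T → miss, evict G, frames (F D Z T)
D → hit
T → hit
D → hit
W → miss, evict F, frames (Z T D W)
Y → miss, evict Z, frames (T D W Y)
F → miss, evict T, frames (D W Y F)
Y → hit

{D, F, W, Y}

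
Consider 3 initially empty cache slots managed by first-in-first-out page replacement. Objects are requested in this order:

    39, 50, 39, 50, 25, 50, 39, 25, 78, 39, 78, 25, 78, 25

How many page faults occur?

5

39 -> fault, frames (39)
50 -> fault, frames (39 50)
39 -> hit
50 -> hit
25 -> fault, frames (39 50 25)
50 -> hit
39 -> hit
25 -> hit
78 -> fault, evict 39, frames (50 25 78)
39 -> fault, evict 50, frames (25 78 39)
78 -> hit
25 -> hit
78 -> hit
25 -> hit
Page faults: 5.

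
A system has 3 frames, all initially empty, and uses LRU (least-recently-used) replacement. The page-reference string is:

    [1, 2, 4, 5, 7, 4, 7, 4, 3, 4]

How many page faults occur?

1 -> miss, frames {1}
2 -> miss, frames {1,2}
4 -> miss, frames {1,2,4}
5 -> miss, evict 1, frames {2,4,5}
7 -> miss, evict 2, frames {4,5,7}
4 -> hit
7 -> hit
4 -> hit
3 -> miss, evict 5, frames {7,4,3}
4 -> hit
Page faults: 6.

6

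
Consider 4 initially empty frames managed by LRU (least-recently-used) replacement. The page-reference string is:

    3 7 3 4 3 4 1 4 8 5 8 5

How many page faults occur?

3 -> miss, frames {3}
7 -> miss, frames {3,7}
3 -> hit
4 -> miss, frames {7,3,4}
3 -> hit
4 -> hit
1 -> miss, frames {7,3,4,1}
4 -> hit
8 -> miss, evict 7, frames {3,1,4,8}
5 -> miss, evict 3, frames {1,4,8,5}
8 -> hit
5 -> hit
Page faults: 6.

6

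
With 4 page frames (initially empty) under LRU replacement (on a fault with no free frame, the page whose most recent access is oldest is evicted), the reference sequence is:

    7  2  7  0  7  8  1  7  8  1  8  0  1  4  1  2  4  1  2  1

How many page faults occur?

7: fault, frames [7]
2: fault, frames [7, 2]
7: hit
0: fault, frames [2, 7, 0]
7: hit
8: fault, frames [2, 0, 7, 8]
1: fault, evict 2, frames [0, 7, 8, 1]
7: hit
8: hit
1: hit
8: hit
0: hit
1: hit
4: fault, evict 7, frames [8, 0, 1, 4]
1: hit
2: fault, evict 8, frames [0, 4, 1, 2]
4: hit
1: hit
2: hit
1: hit
Page faults: 7.

7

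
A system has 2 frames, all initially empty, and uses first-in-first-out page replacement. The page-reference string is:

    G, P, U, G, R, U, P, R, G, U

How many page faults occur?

G → miss, frames (G)
P → miss, frames (G P)
U → miss, evict G, frames (P U)
G → miss, evict P, frames (U G)
R → miss, evict U, frames (G R)
U → miss, evict G, frames (R U)
P → miss, evict R, frames (U P)
R → miss, evict U, frames (P R)
G → miss, evict P, frames (R G)
U → miss, evict R, frames (G U)
Page faults: 10.

10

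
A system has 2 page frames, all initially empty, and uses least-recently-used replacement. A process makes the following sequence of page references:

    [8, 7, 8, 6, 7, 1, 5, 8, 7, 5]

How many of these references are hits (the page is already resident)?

1

8 -> fault, frames [8]
7 -> fault, frames [8, 7]
8 -> hit
6 -> fault, evict 7, frames [8, 6]
7 -> fault, evict 8, frames [6, 7]
1 -> fault, evict 6, frames [7, 1]
5 -> fault, evict 7, frames [1, 5]
8 -> fault, evict 1, frames [5, 8]
7 -> fault, evict 5, frames [8, 7]
5 -> fault, evict 8, frames [7, 5]
Hits: 1.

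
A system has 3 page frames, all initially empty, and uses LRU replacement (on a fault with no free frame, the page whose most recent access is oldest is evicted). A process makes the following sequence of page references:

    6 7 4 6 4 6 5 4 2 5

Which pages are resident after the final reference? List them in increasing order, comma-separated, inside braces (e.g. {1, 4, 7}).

{2, 4, 5}

6: fault, frames [6]
7: fault, frames [6, 7]
4: fault, frames [6, 7, 4]
6: hit
4: hit
6: hit
5: fault, evict 7, frames [4, 6, 5]
4: hit
2: fault, evict 6, frames [5, 4, 2]
5: hit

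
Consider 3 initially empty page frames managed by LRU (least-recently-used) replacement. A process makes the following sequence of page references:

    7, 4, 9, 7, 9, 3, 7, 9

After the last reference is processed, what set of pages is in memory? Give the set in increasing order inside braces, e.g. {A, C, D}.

{3, 7, 9}

7 -> miss, frames {7}
4 -> miss, frames {7,4}
9 -> miss, frames {7,4,9}
7 -> hit
9 -> hit
3 -> miss, evict 4, frames {7,9,3}
7 -> hit
9 -> hit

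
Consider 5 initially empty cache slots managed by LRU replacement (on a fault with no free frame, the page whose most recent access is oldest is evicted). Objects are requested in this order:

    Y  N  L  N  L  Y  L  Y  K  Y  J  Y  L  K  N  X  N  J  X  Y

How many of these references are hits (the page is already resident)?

12

Y -> miss, frames (Y)
N -> miss, frames (Y N)
L -> miss, frames (Y N L)
N -> hit
L -> hit
Y -> hit
L -> hit
Y -> hit
K -> miss, frames (N L Y K)
Y -> hit
J -> miss, frames (N L K Y J)
Y -> hit
L -> hit
K -> hit
N -> hit
X -> miss, evict J, frames (Y L K N X)
N -> hit
J -> miss, evict Y, frames (L K X N J)
X -> hit
Y -> miss, evict L, frames (K N J X Y)
Hits: 12.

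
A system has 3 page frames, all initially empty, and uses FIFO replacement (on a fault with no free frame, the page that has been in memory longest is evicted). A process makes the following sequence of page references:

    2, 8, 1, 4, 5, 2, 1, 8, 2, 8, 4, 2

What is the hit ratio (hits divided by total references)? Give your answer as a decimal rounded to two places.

2: miss, frames (2)
8: miss, frames (2 8)
1: miss, frames (2 8 1)
4: miss, evict 2, frames (8 1 4)
5: miss, evict 8, frames (1 4 5)
2: miss, evict 1, frames (4 5 2)
1: miss, evict 4, frames (5 2 1)
8: miss, evict 5, frames (2 1 8)
2: hit
8: hit
4: miss, evict 2, frames (1 8 4)
2: miss, evict 1, frames (8 4 2)
Hits: 2 of 12 references → 2/12 = 0.1667.

0.17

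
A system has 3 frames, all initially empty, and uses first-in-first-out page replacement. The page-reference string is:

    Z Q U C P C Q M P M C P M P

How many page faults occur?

Z → miss, frames (Z)
Q → miss, frames (Z Q)
U → miss, frames (Z Q U)
C → miss, evict Z, frames (Q U C)
P → miss, evict Q, frames (U C P)
C → hit
Q → miss, evict U, frames (C P Q)
M → miss, evict C, frames (P Q M)
P → hit
M → hit
C → miss, evict P, frames (Q M C)
P → miss, evict Q, frames (M C P)
M → hit
P → hit
Page faults: 9.

9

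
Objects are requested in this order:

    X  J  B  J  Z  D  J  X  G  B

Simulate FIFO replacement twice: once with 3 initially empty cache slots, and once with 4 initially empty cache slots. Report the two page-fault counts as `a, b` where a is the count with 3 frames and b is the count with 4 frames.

3 frames: F F F . F F F F F F → 9 faults.
4 frames: F F F . F F . F F F → 8 faults.
8 < 9: adding a frame reduced faults, as is typical.

9, 8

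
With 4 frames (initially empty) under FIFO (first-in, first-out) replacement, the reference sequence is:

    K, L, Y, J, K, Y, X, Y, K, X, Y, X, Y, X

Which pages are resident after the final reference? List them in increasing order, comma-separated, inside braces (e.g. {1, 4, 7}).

K -> fault, frames {K}
L -> fault, frames {K,L}
Y -> fault, frames {K,L,Y}
J -> fault, frames {K,L,Y,J}
K -> hit
Y -> hit
X -> fault, evict K, frames {L,Y,J,X}
Y -> hit
K -> fault, evict L, frames {Y,J,X,K}
X -> hit
Y -> hit
X -> hit
Y -> hit
X -> hit

{J, K, X, Y}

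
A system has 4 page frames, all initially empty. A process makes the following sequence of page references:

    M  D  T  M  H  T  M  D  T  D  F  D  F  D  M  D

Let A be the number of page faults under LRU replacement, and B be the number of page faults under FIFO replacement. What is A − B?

Under LRU: F F F . F . . . . . F . . . . . → 5 faults.
Under FIFO: F F F . F . . . . . F . . . F F → 7 faults.
A − B = 5 − 7 = -2.

-2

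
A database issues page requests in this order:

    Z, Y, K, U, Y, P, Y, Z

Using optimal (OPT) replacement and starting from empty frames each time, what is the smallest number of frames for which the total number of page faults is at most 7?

2

f=1: 8 faults
f=2: 6 faults
f=3: 5 faults
f=4: 5 faults
f=5: 5 faults
Smallest f with faults ≤ 7 is 2.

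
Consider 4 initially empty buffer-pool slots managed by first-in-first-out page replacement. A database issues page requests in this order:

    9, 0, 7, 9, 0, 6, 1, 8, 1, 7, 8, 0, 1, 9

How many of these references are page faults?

8

9: miss, frames (9)
0: miss, frames (9 0)
7: miss, frames (9 0 7)
9: hit
0: hit
6: miss, frames (9 0 7 6)
1: miss, evict 9, frames (0 7 6 1)
8: miss, evict 0, frames (7 6 1 8)
1: hit
7: hit
8: hit
0: miss, evict 7, frames (6 1 8 0)
1: hit
9: miss, evict 6, frames (1 8 0 9)
Page faults: 8.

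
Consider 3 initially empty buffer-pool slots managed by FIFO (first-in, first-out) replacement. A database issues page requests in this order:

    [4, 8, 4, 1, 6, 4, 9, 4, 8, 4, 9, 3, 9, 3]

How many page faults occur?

4: fault, frames (4)
8: fault, frames (4 8)
4: hit
1: fault, frames (4 8 1)
6: fault, evict 4, frames (8 1 6)
4: fault, evict 8, frames (1 6 4)
9: fault, evict 1, frames (6 4 9)
4: hit
8: fault, evict 6, frames (4 9 8)
4: hit
9: hit
3: fault, evict 4, frames (9 8 3)
9: hit
3: hit
Page faults: 8.

8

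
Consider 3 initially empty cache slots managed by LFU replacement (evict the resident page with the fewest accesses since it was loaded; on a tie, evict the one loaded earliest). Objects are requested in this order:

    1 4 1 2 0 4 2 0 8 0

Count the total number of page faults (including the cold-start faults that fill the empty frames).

1 -> fault, frames {1}
4 -> fault, frames {1,4}
1 -> hit
2 -> fault, frames {1,4,2}
0 -> fault, evict 4, frames {1,2,0}
4 -> fault, evict 2, frames {1,0,4}
2 -> fault, evict 0, frames {1,4,2}
0 -> fault, evict 4, frames {1,2,0}
8 -> fault, evict 2, frames {1,0,8}
0 -> hit
Page faults: 8.

8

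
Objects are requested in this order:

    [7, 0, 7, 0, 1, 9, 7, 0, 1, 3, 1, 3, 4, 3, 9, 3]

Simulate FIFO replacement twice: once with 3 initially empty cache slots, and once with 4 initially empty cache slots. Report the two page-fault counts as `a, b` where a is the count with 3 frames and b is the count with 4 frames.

3 frames: F F . . F F F F F F . . F . F . → 10 faults.
4 frames: F F . . F F . . . F . . F . . . → 6 faults.
6 < 10: adding a frame reduced faults, as is typical.

10, 6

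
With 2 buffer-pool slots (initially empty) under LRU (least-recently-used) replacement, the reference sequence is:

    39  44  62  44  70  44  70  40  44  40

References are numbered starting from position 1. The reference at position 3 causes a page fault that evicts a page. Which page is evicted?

39

pos 1: 39 → miss, frames {39}
pos 2: 44 → miss, frames {39,44}
pos 3: 62 → miss, evict 39, frames {44,62}
At position 3, page 39 is evicted.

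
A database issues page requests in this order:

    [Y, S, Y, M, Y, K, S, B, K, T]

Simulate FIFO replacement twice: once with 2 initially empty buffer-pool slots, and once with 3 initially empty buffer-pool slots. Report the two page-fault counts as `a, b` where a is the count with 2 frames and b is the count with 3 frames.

2 frames: F F . F F F F F F F → 9 faults.
3 frames: F F . F . F . F . F → 6 faults.
6 < 9: adding a frame reduced faults, as is typical.

9, 6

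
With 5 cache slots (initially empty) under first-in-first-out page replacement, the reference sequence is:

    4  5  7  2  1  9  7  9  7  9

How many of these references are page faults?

4: fault, frames {4}
5: fault, frames {4,5}
7: fault, frames {4,5,7}
2: fault, frames {4,5,7,2}
1: fault, frames {4,5,7,2,1}
9: fault, evict 4, frames {5,7,2,1,9}
7: hit
9: hit
7: hit
9: hit
Page faults: 6.

6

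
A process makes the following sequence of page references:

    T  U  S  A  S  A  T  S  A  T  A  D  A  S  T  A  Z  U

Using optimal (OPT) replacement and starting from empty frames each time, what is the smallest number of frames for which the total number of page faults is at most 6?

5

f=1: 18 faults
f=2: 11 faults
f=3: 8 faults
f=4: 7 faults
f=5: 6 faults
f=6: 6 faults
Smallest f with faults ≤ 6 is 5.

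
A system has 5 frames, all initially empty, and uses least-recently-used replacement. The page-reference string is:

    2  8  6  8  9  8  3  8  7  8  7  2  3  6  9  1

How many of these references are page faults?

2 -> fault, frames {2}
8 -> fault, frames {2,8}
6 -> fault, frames {2,8,6}
8 -> hit
9 -> fault, frames {2,6,8,9}
8 -> hit
3 -> fault, frames {2,6,9,8,3}
8 -> hit
7 -> fault, evict 2, frames {6,9,3,8,7}
8 -> hit
7 -> hit
2 -> fault, evict 6, frames {9,3,8,7,2}
3 -> hit
6 -> fault, evict 9, frames {8,7,2,3,6}
9 -> fault, evict 8, frames {7,2,3,6,9}
1 -> fault, evict 7, frames {2,3,6,9,1}
Page faults: 10.

10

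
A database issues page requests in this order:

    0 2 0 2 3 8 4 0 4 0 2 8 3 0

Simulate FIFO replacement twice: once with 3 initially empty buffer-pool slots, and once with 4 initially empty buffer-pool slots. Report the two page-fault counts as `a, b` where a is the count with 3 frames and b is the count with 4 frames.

10, 8

3 frames: F F . . F F F F . . F F F F → 10 faults.
4 frames: F F . . F F F F . . F . F . → 8 faults.
8 < 10: adding a frame reduced faults, as is typical.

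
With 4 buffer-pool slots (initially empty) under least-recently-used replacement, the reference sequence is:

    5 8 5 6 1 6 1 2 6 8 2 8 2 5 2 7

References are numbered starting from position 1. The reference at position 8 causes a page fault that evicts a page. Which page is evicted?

8

pos 1: 5 → miss, frames [5]
pos 2: 8 → miss, frames [5, 8]
pos 3: 5 → hit
pos 4: 6 → miss, frames [8, 5, 6]
pos 5: 1 → miss, frames [8, 5, 6, 1]
pos 6: 6 → hit
pos 7: 1 → hit
pos 8: 2 → miss, evict 8, frames [5, 6, 1, 2]
At position 8, page 8 is evicted.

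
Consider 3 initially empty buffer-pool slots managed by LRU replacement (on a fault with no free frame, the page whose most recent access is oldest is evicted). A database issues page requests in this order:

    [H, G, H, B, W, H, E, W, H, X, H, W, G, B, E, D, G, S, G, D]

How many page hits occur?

8

H → miss, frames [H]
G → miss, frames [H, G]
H → hit
B → miss, frames [G, H, B]
W → miss, evict G, frames [H, B, W]
H → hit
E → miss, evict B, frames [W, H, E]
W → hit
H → hit
X → miss, evict E, frames [W, H, X]
H → hit
W → hit
G → miss, evict X, frames [H, W, G]
B → miss, evict H, frames [W, G, B]
E → miss, evict W, frames [G, B, E]
D → miss, evict G, frames [B, E, D]
G → miss, evict B, frames [E, D, G]
S → miss, evict E, frames [D, G, S]
G → hit
D → hit
Hits: 8.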